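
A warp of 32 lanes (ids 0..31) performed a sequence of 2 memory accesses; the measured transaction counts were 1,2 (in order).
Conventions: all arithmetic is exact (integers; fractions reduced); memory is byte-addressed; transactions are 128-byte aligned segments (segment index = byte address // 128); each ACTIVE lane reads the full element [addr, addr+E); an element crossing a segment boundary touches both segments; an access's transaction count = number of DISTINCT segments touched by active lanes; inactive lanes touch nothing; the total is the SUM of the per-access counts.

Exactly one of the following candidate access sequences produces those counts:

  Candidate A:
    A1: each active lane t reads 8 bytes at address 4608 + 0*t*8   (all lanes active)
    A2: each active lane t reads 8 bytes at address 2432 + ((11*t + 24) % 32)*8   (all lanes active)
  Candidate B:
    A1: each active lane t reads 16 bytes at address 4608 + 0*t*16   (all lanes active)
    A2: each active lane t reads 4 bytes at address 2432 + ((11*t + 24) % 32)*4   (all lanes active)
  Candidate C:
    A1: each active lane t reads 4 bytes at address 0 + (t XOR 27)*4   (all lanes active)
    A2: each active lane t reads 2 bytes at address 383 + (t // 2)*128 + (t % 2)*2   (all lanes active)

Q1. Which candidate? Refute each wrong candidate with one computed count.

B: A2 gives 1 transaction, not 2
C: A2 gives 17 transactions, not 2
A: all counts match (1,2)

Answer: A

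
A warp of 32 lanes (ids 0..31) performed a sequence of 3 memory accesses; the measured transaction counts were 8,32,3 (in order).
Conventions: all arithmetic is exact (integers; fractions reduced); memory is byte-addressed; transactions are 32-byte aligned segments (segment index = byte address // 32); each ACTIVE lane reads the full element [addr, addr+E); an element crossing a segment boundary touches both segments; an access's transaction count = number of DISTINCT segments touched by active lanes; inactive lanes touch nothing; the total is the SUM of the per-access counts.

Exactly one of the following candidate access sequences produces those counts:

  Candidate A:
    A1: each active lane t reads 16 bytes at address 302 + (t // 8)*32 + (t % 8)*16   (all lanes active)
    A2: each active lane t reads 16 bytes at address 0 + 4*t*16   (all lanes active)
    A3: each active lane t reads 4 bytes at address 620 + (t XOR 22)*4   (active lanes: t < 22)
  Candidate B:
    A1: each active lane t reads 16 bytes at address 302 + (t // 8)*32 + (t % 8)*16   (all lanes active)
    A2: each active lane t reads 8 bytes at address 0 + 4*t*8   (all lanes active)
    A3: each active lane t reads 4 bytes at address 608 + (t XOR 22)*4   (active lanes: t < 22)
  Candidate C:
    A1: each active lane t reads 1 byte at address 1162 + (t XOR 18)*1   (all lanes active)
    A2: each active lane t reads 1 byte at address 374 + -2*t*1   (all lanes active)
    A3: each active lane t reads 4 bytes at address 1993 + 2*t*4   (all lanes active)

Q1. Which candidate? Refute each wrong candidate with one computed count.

A: A3 gives 5 transactions, not 3
C: A1 gives 2 transactions, not 8
B: all counts match (8,32,3)

Answer: B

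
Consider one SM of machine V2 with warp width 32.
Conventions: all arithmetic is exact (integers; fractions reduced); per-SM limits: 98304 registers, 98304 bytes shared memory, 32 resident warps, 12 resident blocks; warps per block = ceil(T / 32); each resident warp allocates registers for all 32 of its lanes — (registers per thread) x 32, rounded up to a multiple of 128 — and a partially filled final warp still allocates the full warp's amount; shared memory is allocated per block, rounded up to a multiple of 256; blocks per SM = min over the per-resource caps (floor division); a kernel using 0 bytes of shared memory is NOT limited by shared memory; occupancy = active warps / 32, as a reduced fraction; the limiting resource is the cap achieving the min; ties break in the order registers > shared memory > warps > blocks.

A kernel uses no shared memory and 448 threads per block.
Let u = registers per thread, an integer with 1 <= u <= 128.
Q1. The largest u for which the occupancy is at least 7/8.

Answer: u = 108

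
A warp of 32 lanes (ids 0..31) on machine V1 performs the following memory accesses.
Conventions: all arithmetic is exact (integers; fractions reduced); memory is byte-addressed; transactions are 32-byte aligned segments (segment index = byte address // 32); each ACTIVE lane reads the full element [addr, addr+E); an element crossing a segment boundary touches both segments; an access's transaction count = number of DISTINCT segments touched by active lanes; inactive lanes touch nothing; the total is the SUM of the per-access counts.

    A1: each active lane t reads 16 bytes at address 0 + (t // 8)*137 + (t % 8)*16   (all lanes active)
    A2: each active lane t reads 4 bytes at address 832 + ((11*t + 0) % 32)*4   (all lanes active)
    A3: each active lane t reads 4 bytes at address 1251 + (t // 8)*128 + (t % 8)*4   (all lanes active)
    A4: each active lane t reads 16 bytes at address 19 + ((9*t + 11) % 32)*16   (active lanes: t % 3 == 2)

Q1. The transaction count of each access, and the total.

A1: 17 transactions
A2: 4 transactions
A3: 8 transactions
A4: 13 transactions

Answer: 17,4,8,13; total 42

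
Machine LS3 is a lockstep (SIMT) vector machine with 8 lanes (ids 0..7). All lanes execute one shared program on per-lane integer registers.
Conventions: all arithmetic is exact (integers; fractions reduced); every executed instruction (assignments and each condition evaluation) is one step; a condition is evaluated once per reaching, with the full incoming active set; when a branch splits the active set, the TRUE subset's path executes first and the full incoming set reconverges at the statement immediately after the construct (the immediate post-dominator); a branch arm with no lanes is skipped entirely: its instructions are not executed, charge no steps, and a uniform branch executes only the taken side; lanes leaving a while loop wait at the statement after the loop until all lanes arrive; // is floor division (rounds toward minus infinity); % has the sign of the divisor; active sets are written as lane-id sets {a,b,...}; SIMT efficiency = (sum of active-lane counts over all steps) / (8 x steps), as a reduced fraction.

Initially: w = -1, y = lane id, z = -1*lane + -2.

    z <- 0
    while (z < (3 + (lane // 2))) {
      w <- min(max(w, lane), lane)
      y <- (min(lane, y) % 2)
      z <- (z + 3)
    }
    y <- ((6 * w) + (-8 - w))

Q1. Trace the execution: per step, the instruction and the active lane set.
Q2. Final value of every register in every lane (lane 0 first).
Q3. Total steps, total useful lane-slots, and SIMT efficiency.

step 0: z <- 0                       {0,1,2,3,4,5,6,7}
step 1: eval (z < (3 + (lane // 2))) {0,1,2,3,4,5,6,7}
step 2: w <- min(max(w, lane), lane) {0,1,2,3,4,5,6,7}
step 3: y <- (min(lane, y) % 2)      {0,1,2,3,4,5,6,7}
step 4: z <- (z + 3)                 {0,1,2,3,4,5,6,7}
step 5: eval (z < (3 + (lane // 2))) {0,1,2,3,4,5,6,7}
step 6: w <- min(max(w, lane), lane) {2,3,4,5,6,7}
step 7: y <- (min(lane, y) % 2)      {2,3,4,5,6,7}
step 8: z <- (z + 3)                 {2,3,4,5,6,7}
step 9: eval (z < (3 + (lane // 2))) {2,3,4,5,6,7}
step 10: y <- ((6 * w) + (-8 - w))    {0,1,2,3,4,5,6,7}

Answer: 11 steps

w: 0,1,2,3,4,5,6,7
y: -8,-3,2,7,12,17,22,27
z: 3,3,6,6,6,6,6,6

steps = 11; useful = 80; efficiency = 80/88 = 10/11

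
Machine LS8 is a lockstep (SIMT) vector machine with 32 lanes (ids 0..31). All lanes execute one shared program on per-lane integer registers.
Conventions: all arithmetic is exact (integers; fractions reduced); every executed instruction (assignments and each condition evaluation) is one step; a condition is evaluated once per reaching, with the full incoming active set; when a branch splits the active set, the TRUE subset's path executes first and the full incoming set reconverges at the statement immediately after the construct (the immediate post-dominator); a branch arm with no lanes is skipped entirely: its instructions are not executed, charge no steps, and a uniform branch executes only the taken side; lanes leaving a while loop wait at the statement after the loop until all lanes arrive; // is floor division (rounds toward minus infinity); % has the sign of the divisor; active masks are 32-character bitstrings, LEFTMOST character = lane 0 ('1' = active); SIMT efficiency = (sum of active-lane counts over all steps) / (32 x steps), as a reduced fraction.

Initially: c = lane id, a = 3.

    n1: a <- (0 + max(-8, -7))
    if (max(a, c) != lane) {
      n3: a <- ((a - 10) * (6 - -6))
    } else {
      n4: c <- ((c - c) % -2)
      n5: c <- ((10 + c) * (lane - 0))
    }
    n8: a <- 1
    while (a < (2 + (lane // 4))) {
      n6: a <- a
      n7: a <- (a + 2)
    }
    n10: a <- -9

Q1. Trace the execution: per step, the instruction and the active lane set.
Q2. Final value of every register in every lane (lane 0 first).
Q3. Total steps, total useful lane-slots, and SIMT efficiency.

step 0: a <- (0 + max(-8, -7))       11111111111111111111111111111111
step 1: eval (max(a, c) != lane)     11111111111111111111111111111111
step 2: c <- ((c - c) % -2)          11111111111111111111111111111111
step 3: c <- ((10 + c) * (lane - 0)) 11111111111111111111111111111111
step 4: a <- 1                       11111111111111111111111111111111
step 5: eval (a < (2 + (lane // 4))) 11111111111111111111111111111111
step 6: a <- a                       11111111111111111111111111111111
step 7: a <- (a + 2)                 11111111111111111111111111111111
step 8: eval (a < (2 + (lane // 4))) 11111111111111111111111111111111
step 9: a <- a                       00000000111111111111111111111111
step 10: a <- (a + 2)                 00000000111111111111111111111111
step 11: eval (a < (2 + (lane // 4))) 00000000111111111111111111111111
step 12: a <- a                       00000000000000001111111111111111
step 13: a <- (a + 2)                 00000000000000001111111111111111
step 14: eval (a < (2 + (lane // 4))) 00000000000000001111111111111111
step 15: a <- a                       00000000000000000000000011111111
step 16: a <- (a + 2)                 00000000000000000000000011111111
step 17: eval (a < (2 + (lane // 4))) 00000000000000000000000011111111
step 18: a <- -9                      11111111111111111111111111111111

Answer: 19 steps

c: 0,10,20,30,40,50,60,70,80,90,100,110,120,130,140,150,160,170,180,190,200,210,220,230,240,250,260,270,280,290,300,310
a: -9,-9,-9,-9,-9,-9,-9,-9,-9,-9,-9,-9,-9,-9,-9,-9,-9,-9,-9,-9,-9,-9,-9,-9,-9,-9,-9,-9,-9,-9,-9,-9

steps = 19; useful = 464; efficiency = 464/608 = 29/38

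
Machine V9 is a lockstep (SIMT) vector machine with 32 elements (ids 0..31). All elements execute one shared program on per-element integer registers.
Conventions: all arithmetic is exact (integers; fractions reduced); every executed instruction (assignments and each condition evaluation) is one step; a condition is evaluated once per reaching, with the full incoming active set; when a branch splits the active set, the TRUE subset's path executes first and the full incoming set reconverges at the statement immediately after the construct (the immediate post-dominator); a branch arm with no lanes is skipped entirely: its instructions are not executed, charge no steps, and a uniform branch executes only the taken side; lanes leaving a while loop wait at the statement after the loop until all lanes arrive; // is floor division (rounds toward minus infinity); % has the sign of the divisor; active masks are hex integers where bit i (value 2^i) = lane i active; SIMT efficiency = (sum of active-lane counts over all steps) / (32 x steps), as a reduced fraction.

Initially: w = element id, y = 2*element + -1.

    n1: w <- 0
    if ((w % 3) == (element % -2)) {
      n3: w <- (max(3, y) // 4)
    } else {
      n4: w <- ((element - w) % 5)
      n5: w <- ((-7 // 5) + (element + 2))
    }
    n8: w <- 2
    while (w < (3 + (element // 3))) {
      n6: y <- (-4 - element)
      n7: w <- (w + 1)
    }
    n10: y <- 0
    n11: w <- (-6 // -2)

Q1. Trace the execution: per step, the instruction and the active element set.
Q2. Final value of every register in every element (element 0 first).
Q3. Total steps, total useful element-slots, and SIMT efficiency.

step 0: w <- 0                       0xffffffff
step 1: eval ((w % 3) == (element % -2)) 0xffffffff
step 2: w <- (max(3, y) // 4)        0x55555555
step 3: w <- ((element - w) % 5)     0xaaaaaaaa
step 4: w <- ((-7 // 5) + (element + 2)) 0xaaaaaaaa
step 5: w <- 2                       0xffffffff
step 6: eval (w < (3 + (element // 3))) 0xffffffff
step 7: y <- (-4 - element)          0xffffffff
step 8: w <- (w + 1)                 0xffffffff
step 9: eval (w < (3 + (element // 3))) 0xffffffff
step 10: y <- (-4 - element)          0xfffffff8
step 11: w <- (w + 1)                 0xfffffff8
step 12: eval (w < (3 + (element // 3))) 0xfffffff8
step 13: y <- (-4 - element)          0xffffffc0
step 14: w <- (w + 1)                 0xffffffc0
step 15: eval (w < (3 + (element // 3))) 0xffffffc0
step 16: y <- (-4 - element)          0xfffffe00
step 17: w <- (w + 1)                 0xfffffe00
step 18: eval (w < (3 + (element // 3))) 0xfffffe00
step 19: y <- (-4 - element)          0xfffff000
step 20: w <- (w + 1)                 0xfffff000
step 21: eval (w < (3 + (element // 3))) 0xfffff000
step 22: y <- (-4 - element)          0xffff8000
step 23: w <- (w + 1)                 0xffff8000
step 24: eval (w < (3 + (element // 3))) 0xffff8000
step 25: y <- (-4 - element)          0xfffc0000
step 26: w <- (w + 1)                 0xfffc0000
step 27: eval (w < (3 + (element // 3))) 0xfffc0000
step 28: y <- (-4 - element)          0xffe00000
step 29: w <- (w + 1)                 0xffe00000
step 30: eval (w < (3 + (element // 3))) 0xffe00000
step 31: y <- (-4 - element)          0xff000000
step 32: w <- (w + 1)                 0xff000000
step 33: eval (w < (3 + (element // 3))) 0xff000000
step 34: y <- (-4 - element)          0xf8000000
step 35: w <- (w + 1)                 0xf8000000
step 36: eval (w < (3 + (element // 3))) 0xf8000000
step 37: y <- (-4 - element)          0xc0000000
step 38: w <- (w + 1)                 0xc0000000
step 39: eval (w < (3 + (element // 3))) 0xc0000000
step 40: y <- 0                       0xffffffff
step 41: w <- (-6 // -2)              0xffffffff

Answer: 42 steps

w: 3,3,3,3,3,3,3,3,3,3,3,3,3,3,3,3,3,3,3,3,3,3,3,3,3,3,3,3,3,3,3,3
y: 0,0,0,0,0,0,0,0,0,0,0,0,0,0,0,0,0,0,0,0,0,0,0,0,0,0,0,0,0,0,0,0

steps = 42; useful = 801; efficiency = 801/1344 = 267/448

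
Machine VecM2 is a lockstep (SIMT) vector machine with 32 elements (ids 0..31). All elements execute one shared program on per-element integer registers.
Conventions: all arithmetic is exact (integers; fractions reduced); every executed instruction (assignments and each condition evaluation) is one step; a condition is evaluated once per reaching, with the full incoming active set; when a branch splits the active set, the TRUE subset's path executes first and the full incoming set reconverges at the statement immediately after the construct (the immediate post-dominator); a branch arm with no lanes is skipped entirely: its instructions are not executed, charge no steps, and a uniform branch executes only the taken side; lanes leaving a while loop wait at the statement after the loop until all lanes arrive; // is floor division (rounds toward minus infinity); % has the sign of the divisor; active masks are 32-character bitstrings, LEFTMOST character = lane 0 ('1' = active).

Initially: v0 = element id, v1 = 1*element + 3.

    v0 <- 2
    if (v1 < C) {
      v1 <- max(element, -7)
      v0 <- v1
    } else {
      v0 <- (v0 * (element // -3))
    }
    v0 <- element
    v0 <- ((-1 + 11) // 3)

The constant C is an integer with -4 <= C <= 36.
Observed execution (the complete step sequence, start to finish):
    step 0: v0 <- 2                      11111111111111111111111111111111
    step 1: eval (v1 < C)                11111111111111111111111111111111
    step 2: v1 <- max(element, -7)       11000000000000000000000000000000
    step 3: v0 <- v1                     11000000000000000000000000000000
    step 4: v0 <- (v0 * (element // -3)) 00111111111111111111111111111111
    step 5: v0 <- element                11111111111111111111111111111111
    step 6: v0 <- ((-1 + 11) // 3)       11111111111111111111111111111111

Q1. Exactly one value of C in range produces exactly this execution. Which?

Answer: C = 5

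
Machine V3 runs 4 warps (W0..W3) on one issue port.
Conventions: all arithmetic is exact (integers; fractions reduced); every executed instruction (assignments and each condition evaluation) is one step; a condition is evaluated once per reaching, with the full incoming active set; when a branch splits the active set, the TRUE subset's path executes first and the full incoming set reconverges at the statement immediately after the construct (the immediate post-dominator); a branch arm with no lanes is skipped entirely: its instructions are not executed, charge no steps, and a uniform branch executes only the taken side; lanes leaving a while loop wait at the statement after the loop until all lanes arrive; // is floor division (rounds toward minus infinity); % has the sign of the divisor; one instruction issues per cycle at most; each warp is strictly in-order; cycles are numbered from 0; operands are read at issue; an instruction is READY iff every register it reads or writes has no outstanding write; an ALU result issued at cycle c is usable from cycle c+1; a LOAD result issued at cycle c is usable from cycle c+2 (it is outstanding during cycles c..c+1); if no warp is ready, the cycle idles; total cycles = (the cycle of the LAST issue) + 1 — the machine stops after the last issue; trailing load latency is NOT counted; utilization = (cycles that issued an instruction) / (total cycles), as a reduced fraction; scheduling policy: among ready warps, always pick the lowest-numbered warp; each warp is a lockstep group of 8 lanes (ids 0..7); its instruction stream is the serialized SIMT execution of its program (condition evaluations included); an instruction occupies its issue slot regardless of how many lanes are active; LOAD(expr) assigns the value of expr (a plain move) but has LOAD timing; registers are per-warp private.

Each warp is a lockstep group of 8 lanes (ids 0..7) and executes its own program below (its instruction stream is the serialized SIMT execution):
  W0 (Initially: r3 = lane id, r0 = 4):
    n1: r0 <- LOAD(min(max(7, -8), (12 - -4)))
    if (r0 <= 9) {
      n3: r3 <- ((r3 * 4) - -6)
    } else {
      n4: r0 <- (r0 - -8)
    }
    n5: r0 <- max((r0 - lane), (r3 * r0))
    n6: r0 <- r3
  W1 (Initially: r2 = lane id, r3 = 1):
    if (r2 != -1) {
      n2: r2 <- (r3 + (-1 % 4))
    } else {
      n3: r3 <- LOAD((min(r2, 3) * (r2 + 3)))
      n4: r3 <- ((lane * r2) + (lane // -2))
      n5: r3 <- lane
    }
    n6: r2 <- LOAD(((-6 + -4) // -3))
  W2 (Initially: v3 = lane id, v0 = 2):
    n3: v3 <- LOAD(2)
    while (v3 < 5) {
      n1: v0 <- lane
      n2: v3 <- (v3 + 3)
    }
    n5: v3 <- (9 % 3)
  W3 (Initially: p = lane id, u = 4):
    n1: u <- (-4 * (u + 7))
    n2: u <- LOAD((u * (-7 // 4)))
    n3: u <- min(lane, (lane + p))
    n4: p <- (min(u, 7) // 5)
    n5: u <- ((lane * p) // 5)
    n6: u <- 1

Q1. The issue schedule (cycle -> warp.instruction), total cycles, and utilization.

cycle 0: W0.I0
cycle 1: W1.I0
cycle 2: W0.I1
cycle 3: W0.I2
cycle 4: W0.I3
cycle 5: W0.I4
cycle 6: W1.I1
cycle 7: W1.I2
cycle 8: W2.I0
cycle 9: W3.I0
cycle 10: W2.I1
cycle 11: W2.I2
cycle 12: W2.I3
cycle 13: W2.I4
cycle 14: W2.I5
cycle 15: W3.I1
cycle 16: idle
cycle 17: W3.I2
cycle 18: W3.I3
cycle 19: W3.I4
cycle 20: W3.I5

Answer: 21 cycles, utilization 20/21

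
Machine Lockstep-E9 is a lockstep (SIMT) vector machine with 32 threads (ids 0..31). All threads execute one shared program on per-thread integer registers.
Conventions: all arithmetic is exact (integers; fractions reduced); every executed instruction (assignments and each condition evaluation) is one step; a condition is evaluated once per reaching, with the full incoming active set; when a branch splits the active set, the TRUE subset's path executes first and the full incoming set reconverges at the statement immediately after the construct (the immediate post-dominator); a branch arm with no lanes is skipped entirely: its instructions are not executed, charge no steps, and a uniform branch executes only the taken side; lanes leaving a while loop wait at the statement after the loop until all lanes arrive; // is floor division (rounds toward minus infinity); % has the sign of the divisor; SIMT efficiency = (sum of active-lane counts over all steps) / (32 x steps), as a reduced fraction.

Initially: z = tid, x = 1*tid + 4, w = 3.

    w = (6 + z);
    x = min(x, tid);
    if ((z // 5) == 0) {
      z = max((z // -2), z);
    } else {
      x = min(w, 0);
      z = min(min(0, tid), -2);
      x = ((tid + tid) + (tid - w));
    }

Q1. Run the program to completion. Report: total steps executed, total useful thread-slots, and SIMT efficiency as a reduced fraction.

Answer: 7 steps, 182 useful, 13/16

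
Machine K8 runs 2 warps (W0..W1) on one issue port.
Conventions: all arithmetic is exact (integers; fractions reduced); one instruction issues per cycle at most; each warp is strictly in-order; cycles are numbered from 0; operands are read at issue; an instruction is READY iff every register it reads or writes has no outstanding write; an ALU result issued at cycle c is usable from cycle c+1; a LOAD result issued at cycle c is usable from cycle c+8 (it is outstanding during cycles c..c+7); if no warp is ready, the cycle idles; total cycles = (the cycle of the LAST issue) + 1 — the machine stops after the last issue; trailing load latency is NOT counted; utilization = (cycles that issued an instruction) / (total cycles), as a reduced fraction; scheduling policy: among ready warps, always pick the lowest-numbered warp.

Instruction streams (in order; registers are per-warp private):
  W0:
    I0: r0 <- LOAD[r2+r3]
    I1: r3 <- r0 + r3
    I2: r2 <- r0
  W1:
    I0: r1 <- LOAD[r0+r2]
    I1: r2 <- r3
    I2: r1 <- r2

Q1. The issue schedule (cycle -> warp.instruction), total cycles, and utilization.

cycle 0: W0.I0
cycle 1: W1.I0
cycle 2: W1.I1
cycle 3: idle
cycle 4: idle
cycle 5: idle
cycle 6: idle
cycle 7: idle
cycle 8: W0.I1
cycle 9: W0.I2
cycle 10: W1.I2

Answer: 11 cycles, utilization 6/11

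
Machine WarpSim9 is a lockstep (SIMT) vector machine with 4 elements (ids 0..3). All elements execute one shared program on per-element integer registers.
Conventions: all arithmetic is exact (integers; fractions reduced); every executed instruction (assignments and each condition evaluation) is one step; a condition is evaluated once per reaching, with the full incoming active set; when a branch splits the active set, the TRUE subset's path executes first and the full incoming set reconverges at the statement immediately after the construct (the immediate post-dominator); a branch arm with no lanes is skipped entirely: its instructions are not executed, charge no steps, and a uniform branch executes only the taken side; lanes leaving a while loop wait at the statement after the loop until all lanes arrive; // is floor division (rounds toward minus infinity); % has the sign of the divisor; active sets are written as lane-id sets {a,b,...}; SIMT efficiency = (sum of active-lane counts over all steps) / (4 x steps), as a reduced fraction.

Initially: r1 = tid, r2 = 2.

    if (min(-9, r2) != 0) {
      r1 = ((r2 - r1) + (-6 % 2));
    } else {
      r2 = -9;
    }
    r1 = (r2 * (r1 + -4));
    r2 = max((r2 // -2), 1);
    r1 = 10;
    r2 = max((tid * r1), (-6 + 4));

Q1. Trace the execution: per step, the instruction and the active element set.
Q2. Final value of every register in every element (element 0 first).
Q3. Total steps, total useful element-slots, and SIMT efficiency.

step 0: eval (min(-9, r2) != 0)      {0,1,2,3}
step 1: r1 <- ((r2 - r1) + (-6 % 2)) {0,1,2,3}
step 2: r1 <- (r2 * (r1 + -4))       {0,1,2,3}
step 3: r2 <- max((r2 // -2), 1)     {0,1,2,3}
step 4: r1 <- 10                     {0,1,2,3}
step 5: r2 <- max((tid * r1), (-6 + 4)) {0,1,2,3}

Answer: 6 steps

r1: 10,10,10,10
r2: 0,10,20,30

steps = 6; useful = 24; efficiency = 24/24 = 1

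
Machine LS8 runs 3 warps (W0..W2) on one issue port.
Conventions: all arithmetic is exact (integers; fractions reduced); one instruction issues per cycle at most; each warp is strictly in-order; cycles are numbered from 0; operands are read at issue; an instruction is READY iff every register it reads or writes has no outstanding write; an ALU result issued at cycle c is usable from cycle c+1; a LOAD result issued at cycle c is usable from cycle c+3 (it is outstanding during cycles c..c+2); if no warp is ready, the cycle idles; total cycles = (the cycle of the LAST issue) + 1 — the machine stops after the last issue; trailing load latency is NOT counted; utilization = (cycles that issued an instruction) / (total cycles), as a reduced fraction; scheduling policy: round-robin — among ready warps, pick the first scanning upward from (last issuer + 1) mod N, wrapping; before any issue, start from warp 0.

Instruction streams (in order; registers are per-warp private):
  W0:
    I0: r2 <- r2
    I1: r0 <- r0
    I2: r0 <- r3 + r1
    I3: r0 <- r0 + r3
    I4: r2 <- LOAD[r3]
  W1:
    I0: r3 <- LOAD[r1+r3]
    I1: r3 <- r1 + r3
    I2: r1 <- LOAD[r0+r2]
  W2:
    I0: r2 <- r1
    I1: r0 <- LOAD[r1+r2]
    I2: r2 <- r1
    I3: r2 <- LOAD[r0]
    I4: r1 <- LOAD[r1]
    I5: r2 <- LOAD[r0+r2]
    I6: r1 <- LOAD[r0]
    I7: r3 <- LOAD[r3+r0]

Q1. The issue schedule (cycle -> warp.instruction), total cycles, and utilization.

cycle 0: W0.I0
cycle 1: W1.I0
cycle 2: W2.I0
cycle 3: W0.I1
cycle 4: W1.I1
cycle 5: W2.I1
cycle 6: W0.I2
cycle 7: W1.I2
cycle 8: W2.I2
cycle 9: W0.I3
cycle 10: W2.I3
cycle 11: W0.I4
cycle 12: W2.I4
cycle 13: W2.I5
cycle 14: idle
cycle 15: W2.I6
cycle 16: W2.I7

Answer: 17 cycles, utilization 16/17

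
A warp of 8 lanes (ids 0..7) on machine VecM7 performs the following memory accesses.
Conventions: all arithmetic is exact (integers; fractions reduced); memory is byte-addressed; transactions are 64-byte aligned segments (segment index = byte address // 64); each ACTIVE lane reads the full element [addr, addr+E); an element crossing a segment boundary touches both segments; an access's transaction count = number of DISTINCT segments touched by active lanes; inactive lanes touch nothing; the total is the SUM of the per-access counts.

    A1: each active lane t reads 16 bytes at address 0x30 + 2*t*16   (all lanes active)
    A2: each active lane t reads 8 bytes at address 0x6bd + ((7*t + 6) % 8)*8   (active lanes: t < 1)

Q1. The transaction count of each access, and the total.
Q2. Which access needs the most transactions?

A1: 5 transactions
A2: 1 transaction

Answer: 5,1; total 6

Answer: A1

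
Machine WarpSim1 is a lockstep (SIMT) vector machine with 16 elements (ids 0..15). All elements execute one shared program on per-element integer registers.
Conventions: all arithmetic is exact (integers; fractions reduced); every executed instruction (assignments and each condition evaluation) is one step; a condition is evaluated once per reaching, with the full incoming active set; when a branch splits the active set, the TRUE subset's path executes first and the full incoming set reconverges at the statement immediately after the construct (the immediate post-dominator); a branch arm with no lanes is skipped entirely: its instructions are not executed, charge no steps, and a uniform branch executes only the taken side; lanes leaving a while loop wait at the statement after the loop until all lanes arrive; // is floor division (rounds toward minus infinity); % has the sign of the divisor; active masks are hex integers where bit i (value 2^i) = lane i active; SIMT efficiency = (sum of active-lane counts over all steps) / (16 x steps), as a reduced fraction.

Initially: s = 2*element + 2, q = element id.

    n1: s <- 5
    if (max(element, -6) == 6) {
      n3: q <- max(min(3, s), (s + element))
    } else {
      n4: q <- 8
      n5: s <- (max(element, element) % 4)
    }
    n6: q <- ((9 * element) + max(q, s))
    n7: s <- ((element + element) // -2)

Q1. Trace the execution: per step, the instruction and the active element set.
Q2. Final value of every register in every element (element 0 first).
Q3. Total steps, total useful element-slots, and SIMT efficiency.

step 0: s <- 5                       0xffff
step 1: eval (max(element, -6) == 6) 0xffff
step 2: q <- max(min(3, s), (s + element)) 0x0040
step 3: q <- 8                       0xffbf
step 4: s <- (max(element, element) % 4) 0xffbf
step 5: q <- ((9 * element) + max(q, s)) 0xffff
step 6: s <- ((element + element) // -2) 0xffff

Answer: 7 steps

s: 0,-1,-2,-3,-4,-5,-6,-7,-8,-9,-10,-11,-12,-13,-14,-15
q: 8,17,26,35,44,53,65,71,80,89,98,107,116,125,134,143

steps = 7; useful = 95; efficiency = 95/112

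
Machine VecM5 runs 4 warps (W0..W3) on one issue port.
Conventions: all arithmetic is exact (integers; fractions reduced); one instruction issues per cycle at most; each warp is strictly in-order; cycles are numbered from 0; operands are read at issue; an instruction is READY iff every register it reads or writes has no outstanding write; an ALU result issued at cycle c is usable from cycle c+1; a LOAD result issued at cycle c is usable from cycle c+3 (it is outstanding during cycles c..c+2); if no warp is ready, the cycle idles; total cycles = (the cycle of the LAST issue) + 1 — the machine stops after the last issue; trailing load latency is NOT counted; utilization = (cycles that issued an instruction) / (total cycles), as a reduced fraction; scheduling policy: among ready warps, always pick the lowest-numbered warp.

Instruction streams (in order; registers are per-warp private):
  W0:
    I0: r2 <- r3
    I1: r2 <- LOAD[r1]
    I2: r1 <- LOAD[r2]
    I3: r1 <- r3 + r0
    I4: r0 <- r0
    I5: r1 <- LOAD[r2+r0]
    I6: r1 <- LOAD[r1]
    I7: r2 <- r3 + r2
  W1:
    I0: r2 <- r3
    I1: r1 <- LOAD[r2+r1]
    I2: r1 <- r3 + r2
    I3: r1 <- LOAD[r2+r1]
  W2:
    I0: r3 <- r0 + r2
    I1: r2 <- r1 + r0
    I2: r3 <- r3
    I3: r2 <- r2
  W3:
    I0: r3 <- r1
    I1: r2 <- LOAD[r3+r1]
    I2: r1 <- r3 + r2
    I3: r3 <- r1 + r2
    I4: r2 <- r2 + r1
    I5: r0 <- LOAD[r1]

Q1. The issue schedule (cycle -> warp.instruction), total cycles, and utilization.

cycle 0: W0.I0
cycle 1: W0.I1
cycle 2: W1.I0
cycle 3: W1.I1
cycle 4: W0.I2
cycle 5: W2.I0
cycle 6: W1.I2
cycle 7: W0.I3
cycle 8: W0.I4
cycle 9: W0.I5
cycle 10: W1.I3
cycle 11: W2.I1
cycle 12: W0.I6
cycle 13: W0.I7
cycle 14: W2.I2
cycle 15: W2.I3
cycle 16: W3.I0
cycle 17: W3.I1
cycle 18: idle
cycle 19: idle
cycle 20: W3.I2
cycle 21: W3.I3
cycle 22: W3.I4
cycle 23: W3.I5

Answer: 24 cycles, utilization 11/12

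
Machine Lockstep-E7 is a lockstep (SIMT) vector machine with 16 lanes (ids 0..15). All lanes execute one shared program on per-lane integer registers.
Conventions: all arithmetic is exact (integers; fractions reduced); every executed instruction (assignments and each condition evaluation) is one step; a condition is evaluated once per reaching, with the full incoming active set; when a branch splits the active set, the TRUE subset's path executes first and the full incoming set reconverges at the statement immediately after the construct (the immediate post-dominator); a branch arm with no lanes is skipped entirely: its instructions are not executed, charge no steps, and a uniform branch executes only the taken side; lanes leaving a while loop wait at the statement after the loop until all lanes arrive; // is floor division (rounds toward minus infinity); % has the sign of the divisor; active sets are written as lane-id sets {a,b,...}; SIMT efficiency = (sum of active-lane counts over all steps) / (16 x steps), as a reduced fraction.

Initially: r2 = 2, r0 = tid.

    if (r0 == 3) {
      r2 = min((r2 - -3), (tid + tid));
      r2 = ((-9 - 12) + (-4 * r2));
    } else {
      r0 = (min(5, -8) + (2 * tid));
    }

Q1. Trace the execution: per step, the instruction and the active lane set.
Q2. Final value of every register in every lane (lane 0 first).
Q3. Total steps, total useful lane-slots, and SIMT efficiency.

step 0: eval (r0 == 3)               {0,1,2,3,4,5,6,7,8,9,10,11,12,13,14,15}
step 1: r2 <- min((r2 - -3), (tid + tid)) {3}
step 2: r2 <- ((-9 - 12) + (-4 * r2)) {3}
step 3: r0 <- (min(5, -8) + (2 * tid)) {0,1,2,4,5,6,7,8,9,10,11,12,13,14,15}

Answer: 4 steps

r2: 2,2,2,-41,2,2,2,2,2,2,2,2,2,2,2,2
r0: -8,-6,-4,3,0,2,4,6,8,10,12,14,16,18,20,22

steps = 4; useful = 33; efficiency = 33/64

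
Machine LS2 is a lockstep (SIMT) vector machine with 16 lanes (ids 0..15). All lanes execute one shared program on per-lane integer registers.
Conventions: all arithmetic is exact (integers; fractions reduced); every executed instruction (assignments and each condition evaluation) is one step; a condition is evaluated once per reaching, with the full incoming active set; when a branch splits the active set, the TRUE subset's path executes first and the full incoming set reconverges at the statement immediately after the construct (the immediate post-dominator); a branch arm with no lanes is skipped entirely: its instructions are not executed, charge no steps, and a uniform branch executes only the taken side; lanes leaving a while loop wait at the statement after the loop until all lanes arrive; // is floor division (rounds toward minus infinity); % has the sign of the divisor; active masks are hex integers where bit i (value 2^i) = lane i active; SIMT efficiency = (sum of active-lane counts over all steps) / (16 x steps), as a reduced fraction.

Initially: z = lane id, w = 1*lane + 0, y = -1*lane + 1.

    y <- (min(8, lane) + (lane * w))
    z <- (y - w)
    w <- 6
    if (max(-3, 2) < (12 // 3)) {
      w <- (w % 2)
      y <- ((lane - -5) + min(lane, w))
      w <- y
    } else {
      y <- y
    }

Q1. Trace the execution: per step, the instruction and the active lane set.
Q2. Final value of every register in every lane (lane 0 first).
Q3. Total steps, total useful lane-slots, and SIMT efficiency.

step 0: y <- (min(8, lane) + (lane * w)) 0xffff
step 1: z <- (y - w)                 0xffff
step 2: w <- 6                       0xffff
step 3: eval (max(-3, 2) < (12 // 3)) 0xffff
step 4: w <- (w % 2)                 0xffff
step 5: y <- ((lane - -5) + min(lane, w)) 0xffff
step 6: w <- y                       0xffff

Answer: 7 steps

z: 0,1,4,9,16,25,36,49,64,80,98,118,140,164,190,218
w: 5,6,7,8,9,10,11,12,13,14,15,16,17,18,19,20
y: 5,6,7,8,9,10,11,12,13,14,15,16,17,18,19,20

steps = 7; useful = 112; efficiency = 112/112 = 1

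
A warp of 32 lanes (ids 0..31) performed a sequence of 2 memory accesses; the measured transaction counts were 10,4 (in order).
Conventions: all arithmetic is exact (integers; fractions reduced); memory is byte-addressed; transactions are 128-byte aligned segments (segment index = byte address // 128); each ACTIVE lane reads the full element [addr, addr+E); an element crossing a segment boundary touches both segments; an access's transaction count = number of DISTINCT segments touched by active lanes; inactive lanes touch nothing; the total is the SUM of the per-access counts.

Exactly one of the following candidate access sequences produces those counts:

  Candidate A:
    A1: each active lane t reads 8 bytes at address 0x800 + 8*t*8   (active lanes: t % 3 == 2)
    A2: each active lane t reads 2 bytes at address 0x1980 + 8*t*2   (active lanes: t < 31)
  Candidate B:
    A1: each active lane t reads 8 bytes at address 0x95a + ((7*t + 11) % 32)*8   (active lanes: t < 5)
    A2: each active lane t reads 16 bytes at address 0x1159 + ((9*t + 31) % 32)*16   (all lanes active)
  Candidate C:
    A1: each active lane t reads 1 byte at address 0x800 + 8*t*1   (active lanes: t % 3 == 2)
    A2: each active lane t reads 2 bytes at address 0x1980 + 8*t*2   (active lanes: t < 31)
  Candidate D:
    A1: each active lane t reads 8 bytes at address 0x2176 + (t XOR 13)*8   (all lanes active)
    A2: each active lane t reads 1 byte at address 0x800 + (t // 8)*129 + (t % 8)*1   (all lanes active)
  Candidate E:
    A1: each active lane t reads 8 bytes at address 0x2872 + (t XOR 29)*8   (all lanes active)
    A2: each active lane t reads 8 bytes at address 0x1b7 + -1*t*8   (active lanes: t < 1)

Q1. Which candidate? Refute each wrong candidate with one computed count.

B: A1 gives 3 transactions, not 10
C: A1 gives 2 transactions, not 10
D: A1 gives 3 transactions, not 10
E: A1 gives 3 transactions, not 10
A: all counts match (10,4)

Answer: A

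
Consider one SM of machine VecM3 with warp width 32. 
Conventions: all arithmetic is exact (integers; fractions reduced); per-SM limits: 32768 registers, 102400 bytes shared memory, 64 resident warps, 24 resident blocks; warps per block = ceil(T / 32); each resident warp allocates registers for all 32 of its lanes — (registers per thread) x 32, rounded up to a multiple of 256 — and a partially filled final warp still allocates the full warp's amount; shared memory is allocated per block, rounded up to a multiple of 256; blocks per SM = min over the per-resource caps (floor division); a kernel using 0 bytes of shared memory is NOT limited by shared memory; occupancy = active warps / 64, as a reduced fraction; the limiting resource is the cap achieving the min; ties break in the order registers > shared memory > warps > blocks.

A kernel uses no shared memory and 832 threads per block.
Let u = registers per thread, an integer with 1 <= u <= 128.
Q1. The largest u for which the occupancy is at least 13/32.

Answer: u = 32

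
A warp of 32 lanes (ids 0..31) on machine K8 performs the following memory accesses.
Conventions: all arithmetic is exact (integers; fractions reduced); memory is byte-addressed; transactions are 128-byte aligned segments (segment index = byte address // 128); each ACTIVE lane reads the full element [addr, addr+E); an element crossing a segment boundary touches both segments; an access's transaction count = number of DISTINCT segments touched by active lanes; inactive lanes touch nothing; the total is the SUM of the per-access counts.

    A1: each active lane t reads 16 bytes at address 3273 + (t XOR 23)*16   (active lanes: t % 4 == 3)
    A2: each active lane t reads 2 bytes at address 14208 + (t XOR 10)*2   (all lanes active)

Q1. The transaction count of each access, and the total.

A1: 5 transactions
A2: 1 transaction

Answer: 5,1; total 6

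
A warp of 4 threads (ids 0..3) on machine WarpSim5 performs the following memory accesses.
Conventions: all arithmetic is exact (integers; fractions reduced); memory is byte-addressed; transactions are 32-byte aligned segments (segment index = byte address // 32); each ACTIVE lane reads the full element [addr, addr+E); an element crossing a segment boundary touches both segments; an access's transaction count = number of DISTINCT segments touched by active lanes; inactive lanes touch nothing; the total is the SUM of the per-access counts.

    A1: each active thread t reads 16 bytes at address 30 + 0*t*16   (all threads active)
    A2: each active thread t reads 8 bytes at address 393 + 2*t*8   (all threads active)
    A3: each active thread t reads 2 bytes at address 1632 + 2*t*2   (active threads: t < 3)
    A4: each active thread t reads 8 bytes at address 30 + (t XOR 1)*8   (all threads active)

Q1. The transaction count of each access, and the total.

A1: 2 transactions
A2: 3 transactions
A3: 1 transaction
A4: 2 transactions

Answer: 2,3,1,2; total 8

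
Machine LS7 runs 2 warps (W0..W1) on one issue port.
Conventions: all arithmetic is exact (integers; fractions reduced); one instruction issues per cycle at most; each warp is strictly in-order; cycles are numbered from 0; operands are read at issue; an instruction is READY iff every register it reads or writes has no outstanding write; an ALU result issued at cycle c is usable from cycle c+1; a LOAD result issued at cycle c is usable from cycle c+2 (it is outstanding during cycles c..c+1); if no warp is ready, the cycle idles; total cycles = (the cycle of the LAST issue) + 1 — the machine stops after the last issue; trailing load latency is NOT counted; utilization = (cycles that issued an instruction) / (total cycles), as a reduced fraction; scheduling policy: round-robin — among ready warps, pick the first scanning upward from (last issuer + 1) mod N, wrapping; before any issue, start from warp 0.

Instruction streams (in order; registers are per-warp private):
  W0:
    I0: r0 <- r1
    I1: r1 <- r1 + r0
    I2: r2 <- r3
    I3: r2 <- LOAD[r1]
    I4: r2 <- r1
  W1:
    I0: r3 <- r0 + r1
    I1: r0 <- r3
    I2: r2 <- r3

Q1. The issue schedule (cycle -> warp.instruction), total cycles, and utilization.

cycle 0: W0.I0
cycle 1: W1.I0
cycle 2: W0.I1
cycle 3: W1.I1
cycle 4: W0.I2
cycle 5: W1.I2
cycle 6: W0.I3
cycle 7: idle
cycle 8: W0.I4

Answer: 9 cycles, utilization 8/9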